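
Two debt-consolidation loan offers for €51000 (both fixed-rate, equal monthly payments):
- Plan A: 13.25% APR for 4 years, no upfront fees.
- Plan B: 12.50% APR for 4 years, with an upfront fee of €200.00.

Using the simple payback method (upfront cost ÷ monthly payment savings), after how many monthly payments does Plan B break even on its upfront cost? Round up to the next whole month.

11 months

Plan A: monthly rate = 13.25%/12 = 0.0110417; payment = 51,000 × 0.0110417 / (1 − (1+0.0110417)^−48) = €1,374.54.
Plan B: monthly rate = 12.5%/12 = 0.0104167; payment = 51,000 × 0.0104167 / (1 − (1+0.0104167)^−48) = €1,355.58.
Monthly savings = €1,374.54 − €1,355.58 = €18.96.
Break-even = €200.00 / €18.96 = 10.55 → 11 months.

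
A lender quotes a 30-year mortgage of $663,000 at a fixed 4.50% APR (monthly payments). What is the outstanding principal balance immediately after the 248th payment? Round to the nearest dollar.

With monthly rate i = 4.5%/12 = 0.0037500, the balance after k of n payments is P · [(1+i)^n − (1+i)^k] / [(1+i)^n − 1].
(1+0.0037500)^360 = 3.84769805 and (1+0.0037500)^248 = 2.53010448, so the balance is 663,000 × (3.84769805 − 2.53010448) / (3.84769805 − 1) = $306,761.65.

$306,762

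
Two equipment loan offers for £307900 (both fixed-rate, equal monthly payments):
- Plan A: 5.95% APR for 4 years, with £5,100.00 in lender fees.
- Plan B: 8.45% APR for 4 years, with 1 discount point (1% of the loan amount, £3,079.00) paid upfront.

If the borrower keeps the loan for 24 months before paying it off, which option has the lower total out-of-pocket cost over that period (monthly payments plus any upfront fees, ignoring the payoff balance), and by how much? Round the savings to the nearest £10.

Plan A by £6,570

Plan A: at 5.95% the monthly rate is 0.0049583, so the payment is 307,900 × 0.0049583 / (1 − 1.0049583^−48) = £7,223.98.
Plan B: at 8.45% the monthly rate is 0.0070417, so the payment is 307,900 × 0.0070417 / (1 − 1.0070417^−48) = £7,581.95.
Over 24 months: Plan A costs 24 × £7,223.98 + £5,100.00 = £178,475.52; Plan B costs 24 × £7,581.95 + £3,079.00 = £185,045.80.
Plan A is cheaper by £185,045.80 − £178,475.52 = £6,570.28.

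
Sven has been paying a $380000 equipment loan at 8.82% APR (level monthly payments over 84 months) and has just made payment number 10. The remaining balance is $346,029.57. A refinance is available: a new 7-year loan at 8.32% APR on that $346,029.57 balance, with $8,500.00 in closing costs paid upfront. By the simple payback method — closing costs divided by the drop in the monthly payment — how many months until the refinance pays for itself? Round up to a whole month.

Current payment = 380,000 × 8.82%/12 / (1 − (1+0.0073500)^−84) = $6,079.19.
Refinanced payment = 346,029.57 × 0.0069333 / (1 − (1+0.0069333)^−84) = $5,448.62.
Monthly savings = $6,079.19 − $5,448.62 = $630.57.
Break-even = $8,500.00 / $630.57 = 13.48 → 14 months.

14 months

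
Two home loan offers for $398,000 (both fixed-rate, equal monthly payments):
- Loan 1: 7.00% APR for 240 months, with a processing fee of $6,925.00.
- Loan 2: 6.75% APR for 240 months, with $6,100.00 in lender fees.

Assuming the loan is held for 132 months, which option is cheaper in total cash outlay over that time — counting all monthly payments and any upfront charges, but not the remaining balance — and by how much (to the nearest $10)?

Loan 2 by $8,670

Loan 1: at 7.00% the monthly rate is 0.0058333, so the payment is 398,000 × 0.0058333 / (1 − 1.0058333^−240) = $3,085.69.
Loan 2: monthly rate = 6.75%/12 = 0.0056250; payment = 398,000 × 0.0056250 / (1 − (1+0.0056250)^−240) = $3,026.25.
Over 132 months: Loan 1 costs 132 × $3,085.69 + $6,925.00 = $414,236.08; Loan 2 costs 132 × $3,026.25 + $6,100.00 = $405,565.00.
Loan 2 is cheaper by $414,236.08 − $405,565.00 = $8,671.08.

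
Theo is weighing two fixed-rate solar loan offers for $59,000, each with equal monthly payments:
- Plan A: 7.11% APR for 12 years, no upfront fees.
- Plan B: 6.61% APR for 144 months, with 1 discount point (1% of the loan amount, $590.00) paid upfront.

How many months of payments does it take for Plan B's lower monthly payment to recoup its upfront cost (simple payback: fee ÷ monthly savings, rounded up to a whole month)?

38 months

Plan A: monthly rate = 7.11%/12 = 0.0059250; payment = 59,000 × 0.0059250 / (1 − (1+0.0059250)^−144) = $610.21.
Plan B: monthly rate = 6.61%/12 = 0.0055083; payment = 59,000 × 0.0055083 / (1 − (1+0.0055083)^−144) = $594.55.
Monthly savings = $610.21 − $594.55 = $15.66.
Break-even = $590.00 / $15.66 = 37.68 → 38 months.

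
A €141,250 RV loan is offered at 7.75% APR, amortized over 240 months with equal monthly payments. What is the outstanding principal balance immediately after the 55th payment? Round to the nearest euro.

With monthly rate i = 7.75%/12 = 0.0064583, the balance after k of n payments is P · [(1+i)^n − (1+i)^k] / [(1+i)^n − 1].
(1+0.0064583)^240 = 4.68804775 and (1+0.0064583)^55 = 1.42484954, so the balance is 141,250 × (4.68804775 − 1.42484954) / (4.68804775 − 1) = €124,978.52.

€124,979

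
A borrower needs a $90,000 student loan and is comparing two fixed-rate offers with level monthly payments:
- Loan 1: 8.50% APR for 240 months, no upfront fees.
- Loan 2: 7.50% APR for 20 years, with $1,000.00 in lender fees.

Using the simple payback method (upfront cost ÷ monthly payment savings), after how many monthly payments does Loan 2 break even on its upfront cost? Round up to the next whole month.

18 months

Loan 1: at 8.50% the monthly rate is 0.0070833, so the payment is 90,000 × 0.0070833 / (1 − 1.0070833^−240) = $781.04.
Loan 2: monthly rate = 7.5%/12 = 0.0062500; payment = 90,000 × 0.0062500 / (1 − (1+0.0062500)^−240) = $725.03.
Monthly savings = $781.04 − $725.03 = $56.01.
Break-even = $1,000.00 / $56.01 = 17.85 → 18 months.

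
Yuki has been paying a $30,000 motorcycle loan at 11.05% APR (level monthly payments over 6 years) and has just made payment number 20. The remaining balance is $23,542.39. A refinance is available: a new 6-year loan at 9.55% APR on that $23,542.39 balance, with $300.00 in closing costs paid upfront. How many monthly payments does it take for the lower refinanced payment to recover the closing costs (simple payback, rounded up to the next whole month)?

3 months

Current payment = 30,000 × 11.05%/12 / (1 − (1+0.0092083)^−72) = $571.79.
Refinanced payment = 23,542.39 × 0.0079583 / (1 − (1+0.0079583)^−72) = $430.82.
Monthly savings = $571.79 − $430.82 = $140.97.
Break-even = $300.00 / $140.97 = 2.13 → 3 months.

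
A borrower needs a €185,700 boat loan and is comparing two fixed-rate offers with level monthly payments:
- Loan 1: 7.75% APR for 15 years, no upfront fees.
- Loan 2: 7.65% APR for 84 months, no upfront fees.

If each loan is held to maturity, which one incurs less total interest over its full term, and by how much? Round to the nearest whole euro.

Loan 1: at 7.75% the monthly rate is 0.0064583, so the payment is 185,700 × 0.0064583 / (1 − 1.0064583^−180) = €1,747.95.
Total interest on Loan 1 = 180 × €1,747.95 − €185,700 = €128,931.00.
Loan 2: monthly rate = 7.65%/12 = 0.0063750; payment = 185,700 × 0.0063750 / (1 − (1+0.0063750)^−84) = €2,862.08.
Total interest on Loan 2 = 84 × €2,862.08 − €185,700 = €54,714.72.
Loan 2 is lower by €74,216.28.

Loan 2 by €74,216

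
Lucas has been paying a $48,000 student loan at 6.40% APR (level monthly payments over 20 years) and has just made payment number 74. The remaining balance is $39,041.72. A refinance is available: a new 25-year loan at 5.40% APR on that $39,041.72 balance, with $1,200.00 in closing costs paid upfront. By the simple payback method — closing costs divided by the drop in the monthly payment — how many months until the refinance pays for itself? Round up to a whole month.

11 months

Current payment = 48,000 × 6.4%/12 / (1 − (1+0.0053333)^−240) = $355.05.
Refinanced payment = 39,041.72 × 0.0045000 / (1 − (1+0.0045000)^−300) = $237.42.
Monthly savings = $355.05 − $237.42 = $117.63.
Break-even = $1,200.00 / $117.63 = 10.20 → 11 months.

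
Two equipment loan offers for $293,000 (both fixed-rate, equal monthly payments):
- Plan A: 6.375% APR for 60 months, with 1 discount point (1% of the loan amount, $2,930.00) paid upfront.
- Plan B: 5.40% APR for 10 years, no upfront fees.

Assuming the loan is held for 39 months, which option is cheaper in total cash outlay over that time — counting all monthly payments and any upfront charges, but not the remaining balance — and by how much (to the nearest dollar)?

Plan B by $102,396

Plan A: monthly rate = 6.375%/12 = 0.0053125; payment = 293,000 × 0.0053125 / (1 − (1+0.0053125)^−60) = $5,715.74.
Plan B: at 5.40% the monthly rate is 0.0045000, so the payment is 293,000 × 0.0045000 / (1 − 1.0045000^−120) = $3,165.32.
Over 39 months: Plan A costs 39 × $5,715.74 + $2,930.00 = $225,843.86; Plan B costs 39 × $3,165.32 = $123,447.48.
Plan B is cheaper by $225,843.86 − $123,447.48 = $102,396.38.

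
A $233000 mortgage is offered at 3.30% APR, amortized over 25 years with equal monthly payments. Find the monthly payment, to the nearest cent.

At 3.30% the monthly rate is 0.0027500, so the payment is 233,000 × 0.0027500 / (1 − 1.0027500^−300) = $1,141.61.

$1,141.61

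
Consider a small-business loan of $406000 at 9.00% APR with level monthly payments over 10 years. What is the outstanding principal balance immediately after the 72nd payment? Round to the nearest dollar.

$206,672

With monthly rate i = 9%/12 = 0.0075000, the balance after k of n payments is P · [(1+i)^n − (1+i)^k] / [(1+i)^n − 1].
(1+0.0075000)^120 = 2.45135708 and (1+0.0075000)^72 = 1.71255271, so the balance is 406,000 × (2.45135708 − 1.71255271) / (2.45135708 − 1) = $206,671.80.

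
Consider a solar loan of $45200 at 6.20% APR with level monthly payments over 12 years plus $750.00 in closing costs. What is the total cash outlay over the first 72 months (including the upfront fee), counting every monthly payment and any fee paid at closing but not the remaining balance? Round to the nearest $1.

$32,846

Monthly rate = 6.2%/12 = 0.0051667; payment = 45,200 × 0.0051667 / (1 − (1+0.0051667)^−144) = $445.78.
Total outlay = 72 × $445.78 + $750.00 = $32,846.16.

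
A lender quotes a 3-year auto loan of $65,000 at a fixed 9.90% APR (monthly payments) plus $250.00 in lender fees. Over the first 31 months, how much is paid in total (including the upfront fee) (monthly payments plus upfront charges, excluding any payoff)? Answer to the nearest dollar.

Monthly rate = 9.9%/12 = 0.0082500; payment = 65,000 × 0.0082500 / (1 − (1+0.0082500)^−36) = $2,094.32.
Total outlay = 31 × $2,094.32 + $250.00 = $65,173.92.

$65,174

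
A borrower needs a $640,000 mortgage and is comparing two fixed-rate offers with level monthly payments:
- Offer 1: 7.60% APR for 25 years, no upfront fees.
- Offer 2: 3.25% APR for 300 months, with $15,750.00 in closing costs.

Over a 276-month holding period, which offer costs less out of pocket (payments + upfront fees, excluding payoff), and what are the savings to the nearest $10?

Offer 2 by $440,320

Offer 1: at 7.60% the monthly rate is 0.0063333, so the payment is 640,000 × 0.0063333 / (1 − 1.0063333^−300) = $4,771.25.
Offer 2: at 3.25% the monthly rate is 0.0027083, so the payment is 640,000 × 0.0027083 / (1 − 1.0027083^−300) = $3,118.82.
Over 276 months: Offer 1 costs 276 × $4,771.25 = $1,316,865.00; Offer 2 costs 276 × $3,118.82 + $15,750.00 = $876,544.32.
Offer 2 is cheaper by $1,316,865.00 − $876,544.32 = $440,320.68.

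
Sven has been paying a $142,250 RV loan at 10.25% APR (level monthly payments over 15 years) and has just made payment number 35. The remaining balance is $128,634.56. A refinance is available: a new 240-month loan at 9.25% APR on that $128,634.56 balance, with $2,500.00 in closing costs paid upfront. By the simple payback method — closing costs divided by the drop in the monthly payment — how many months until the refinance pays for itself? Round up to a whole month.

7 months

Current payment = 142,250 × 10.25%/12 / (1 − (1+0.0085417)^−180) = $1,550.46.
Refinanced payment = 128,634.56 × 0.0077083 / (1 − (1+0.0077083)^−240) = $1,178.12.
Monthly savings = $1,550.46 − $1,178.12 = $372.34.
Break-even = $2,500.00 / $372.34 = 6.71 → 7 months.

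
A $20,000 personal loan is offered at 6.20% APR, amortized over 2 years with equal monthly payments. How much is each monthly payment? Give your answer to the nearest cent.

Monthly rate = 6.2%/12 = 0.0051667; payment = 20,000 × 0.0051667 / (1 − (1+0.0051667)^−24) = $888.22.

$888.22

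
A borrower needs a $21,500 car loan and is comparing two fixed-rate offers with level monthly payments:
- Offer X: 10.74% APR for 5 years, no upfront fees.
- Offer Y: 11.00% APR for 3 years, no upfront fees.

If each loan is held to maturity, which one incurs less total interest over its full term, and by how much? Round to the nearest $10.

Offer X: at 10.74% the monthly rate is 0.0089500, so the payment is 21,500 × 0.0089500 / (1 − 1.0089500^−60) = $464.68.
Total interest on Offer X = 60 × $464.68 − $21,500 = $6,380.80.
Offer Y: at 11.00% the monthly rate is 0.0091667, so the payment is 21,500 × 0.0091667 / (1 − 1.0091667^−36) = $703.88.
Total interest on Offer Y = 36 × $703.88 − $21,500 = $3,839.68.
Offer Y is lower by $2,541.12.

Offer Y by $2,540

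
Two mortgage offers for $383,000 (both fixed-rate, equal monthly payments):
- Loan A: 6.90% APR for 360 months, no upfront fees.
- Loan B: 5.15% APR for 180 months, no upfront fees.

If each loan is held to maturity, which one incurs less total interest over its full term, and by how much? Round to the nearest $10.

Loan B by $357,500

Loan A: at 6.90% the monthly rate is 0.0057500, so the payment is 383,000 × 0.0057500 / (1 − 1.0057500^−360) = $2,522.44.
Total interest on Loan A = 360 × $2,522.44 − $383,000 = $525,078.40.
Loan B: monthly rate = 5.15%/12 = 0.0042917; payment = 383,000 × 0.0042917 / (1 − (1+0.0042917)^−180) = $3,058.75.
Total interest on Loan B = 180 × $3,058.75 − $383,000 = $167,575.00.
Loan B is lower by $357,503.40.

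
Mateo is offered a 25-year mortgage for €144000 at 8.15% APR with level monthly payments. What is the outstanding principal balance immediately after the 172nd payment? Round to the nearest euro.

With monthly rate i = 8.15%/12 = 0.0067917, the balance after k of n payments is P · [(1+i)^n − (1+i)^k] / [(1+i)^n − 1].
(1+0.0067917)^300 = 7.61874881 and (1+0.0067917)^172 = 3.20341567, so the balance is 144,000 × (7.61874881 − 3.20341567) / (7.61874881 − 1) = €96,061.66.

€96,062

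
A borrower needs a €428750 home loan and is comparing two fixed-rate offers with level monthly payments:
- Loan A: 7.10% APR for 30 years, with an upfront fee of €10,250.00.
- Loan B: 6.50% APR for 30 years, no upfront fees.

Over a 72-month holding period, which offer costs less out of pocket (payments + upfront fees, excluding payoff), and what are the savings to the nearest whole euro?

Loan A: at 7.10% the monthly rate is 0.0059167, so the payment is 428,750 × 0.0059167 / (1 − 1.0059167^−360) = €2,881.34.
Loan B: at 6.50% the monthly rate is 0.0054167, so the payment is 428,750 × 0.0054167 / (1 − 1.0054167^−360) = €2,709.99.
Over 72 months: Loan A costs 72 × €2,881.34 + €10,250.00 = €217,706.48; Loan B costs 72 × €2,709.99 = €195,119.28.
Loan B is cheaper by €217,706.48 − €195,119.28 = €22,587.20.

Loan B by €22,587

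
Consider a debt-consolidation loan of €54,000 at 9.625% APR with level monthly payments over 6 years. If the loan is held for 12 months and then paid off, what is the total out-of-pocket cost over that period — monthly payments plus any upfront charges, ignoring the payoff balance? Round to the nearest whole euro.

€11,883

At 9.625% the monthly rate is 0.0080208, so the payment is 54,000 × 0.0080208 / (1 − 1.0080208^−72) = €990.21.
Total outlay = 12 × €990.21 = €11,882.52.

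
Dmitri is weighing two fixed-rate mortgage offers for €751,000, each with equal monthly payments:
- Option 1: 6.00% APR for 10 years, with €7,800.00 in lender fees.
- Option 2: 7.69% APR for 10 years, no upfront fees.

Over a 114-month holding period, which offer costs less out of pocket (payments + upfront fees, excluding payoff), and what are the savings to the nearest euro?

Option 1 by €66,472

Option 1: at 6.00% the monthly rate is 0.0050000, so the payment is 751,000 × 0.0050000 / (1 − 1.0050000^−120) = €8,337.64.
Option 2: monthly rate = 7.69%/12 = 0.0064083; payment = 751,000 × 0.0064083 / (1 − (1+0.0064083)^−120) = €8,989.15.
Over 114 months: Option 1 costs 114 × €8,337.64 + €7,800.00 = €958,290.96; Option 2 costs 114 × €8,989.15 = €1,024,763.10.
Option 1 is cheaper by €1,024,763.10 − €958,290.96 = €66,472.14.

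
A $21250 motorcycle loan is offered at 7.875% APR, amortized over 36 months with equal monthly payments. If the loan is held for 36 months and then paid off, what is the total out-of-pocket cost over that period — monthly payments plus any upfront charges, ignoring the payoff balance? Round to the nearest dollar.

At 7.875% the monthly rate is 0.0065625, so the payment is 21,250 × 0.0065625 / (1 − 1.0065625^−36) = $664.67.
Total outlay = 36 × $664.67 = $23,928.12.

$23,928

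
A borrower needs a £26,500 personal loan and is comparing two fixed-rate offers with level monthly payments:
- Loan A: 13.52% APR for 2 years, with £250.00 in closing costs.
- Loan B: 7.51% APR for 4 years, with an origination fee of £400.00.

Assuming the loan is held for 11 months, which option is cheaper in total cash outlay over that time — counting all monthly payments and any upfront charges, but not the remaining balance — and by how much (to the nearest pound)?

Loan B by £6,730

Loan A: at 13.52% the monthly rate is 0.0112667, so the payment is 26,500 × 0.0112667 / (1 − 1.0112667^−24) = £1,266.34.
Loan B: at 7.51% the monthly rate is 0.0062583, so the payment is 26,500 × 0.0062583 / (1 − 1.0062583^−48) = £640.86.
Over 11 months: Loan A costs 11 × £1,266.34 + £250.00 = £14,179.74; Loan B costs 11 × £640.86 + £400.00 = £7,449.46.
Loan B is cheaper by £14,179.74 − £7,449.46 = £6,730.28.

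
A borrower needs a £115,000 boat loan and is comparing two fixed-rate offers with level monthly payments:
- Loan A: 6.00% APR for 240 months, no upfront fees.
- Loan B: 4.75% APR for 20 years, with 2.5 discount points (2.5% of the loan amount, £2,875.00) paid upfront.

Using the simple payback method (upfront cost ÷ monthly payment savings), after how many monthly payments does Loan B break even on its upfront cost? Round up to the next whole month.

36 months

Loan A: at 6.00% the monthly rate is 0.0050000, so the payment is 115,000 × 0.0050000 / (1 − 1.0050000^−240) = £823.90.
Loan B: monthly rate = 4.75%/12 = 0.0039583; payment = 115,000 × 0.0039583 / (1 − (1+0.0039583)^−240) = £743.16.
Monthly savings = £823.90 − £743.16 = £80.74.
Break-even = £2,875.00 / £80.74 = 35.61 → 36 months.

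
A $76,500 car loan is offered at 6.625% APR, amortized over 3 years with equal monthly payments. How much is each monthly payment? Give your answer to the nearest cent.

Monthly rate = 6.625%/12 = 0.0055208; payment = 76,500 × 0.0055208 / (1 − (1+0.0055208)^−36) = $2,349.00.

$2,349.00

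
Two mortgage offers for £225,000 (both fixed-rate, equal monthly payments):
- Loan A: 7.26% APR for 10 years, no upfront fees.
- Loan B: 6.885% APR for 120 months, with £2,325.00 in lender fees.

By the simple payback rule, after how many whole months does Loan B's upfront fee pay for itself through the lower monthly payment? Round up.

Loan A: monthly rate = 7.26%/12 = 0.0060500; payment = 225,000 × 0.0060500 / (1 − (1+0.0060500)^−120) = £2,642.69.
Loan B: monthly rate = 6.885%/12 = 0.0057375; payment = 225,000 × 0.0057375 / (1 − (1+0.0057375)^−120) = £2,599.12.
Monthly savings = £2,642.69 − £2,599.12 = £43.57.
Break-even = £2,325.00 / £43.57 = 53.36 → 54 months.

54 months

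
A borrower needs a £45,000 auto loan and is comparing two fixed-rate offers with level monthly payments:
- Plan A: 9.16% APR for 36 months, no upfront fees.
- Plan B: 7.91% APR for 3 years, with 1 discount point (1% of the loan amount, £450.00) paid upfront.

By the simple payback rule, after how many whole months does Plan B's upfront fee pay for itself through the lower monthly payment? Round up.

18 months

Plan A: at 9.16% the monthly rate is 0.0076333, so the payment is 45,000 × 0.0076333 / (1 − 1.0076333^−36) = £1,434.34.
Plan B: at 7.91% the monthly rate is 0.0065917, so the payment is 45,000 × 0.0065917 / (1 − 1.0065917^−36) = £1,408.27.
Monthly savings = £1,434.34 − £1,408.27 = £26.07.
Break-even = £450.00 / £26.07 = 17.26 → 18 months.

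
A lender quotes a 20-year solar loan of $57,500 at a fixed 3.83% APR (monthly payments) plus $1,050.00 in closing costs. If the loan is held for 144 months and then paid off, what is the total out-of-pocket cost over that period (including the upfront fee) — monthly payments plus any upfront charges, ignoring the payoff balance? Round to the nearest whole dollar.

At 3.83% the monthly rate is 0.0031917, so the payment is 57,500 × 0.0031917 / (1 − 1.0031917^−240) = $343.31.
Total outlay = 144 × $343.31 + $1,050.00 = $50,486.64.

$50,487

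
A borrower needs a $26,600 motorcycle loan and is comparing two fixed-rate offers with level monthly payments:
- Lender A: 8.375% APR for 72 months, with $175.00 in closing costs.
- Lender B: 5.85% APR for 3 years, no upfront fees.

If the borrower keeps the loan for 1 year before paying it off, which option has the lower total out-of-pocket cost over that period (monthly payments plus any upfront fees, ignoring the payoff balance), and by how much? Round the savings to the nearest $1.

Lender A by $3,859

Lender A: monthly rate = 8.375%/12 = 0.0069792; payment = 26,600 × 0.0069792 / (1 − (1+0.0069792)^−72) = $471.27.
Lender B: at 5.85% the monthly rate is 0.0048750, so the payment is 26,600 × 0.0048750 / (1 − 1.0048750^−36) = $807.42.
Over 12 months: Lender A costs 12 × $471.27 + $175.00 = $5,830.24; Lender B costs 12 × $807.42 = $9,689.04.
Lender A is cheaper by $9,689.04 − $5,830.24 = $3,858.80.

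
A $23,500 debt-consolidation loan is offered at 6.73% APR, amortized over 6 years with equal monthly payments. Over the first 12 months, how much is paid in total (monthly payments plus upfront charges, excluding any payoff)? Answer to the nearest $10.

$4,770

Monthly rate = 6.73%/12 = 0.0056083; payment = 23,500 × 0.0056083 / (1 − (1+0.0056083)^−72) = $397.61.
Total outlay = 12 × $397.61 = $4,771.32.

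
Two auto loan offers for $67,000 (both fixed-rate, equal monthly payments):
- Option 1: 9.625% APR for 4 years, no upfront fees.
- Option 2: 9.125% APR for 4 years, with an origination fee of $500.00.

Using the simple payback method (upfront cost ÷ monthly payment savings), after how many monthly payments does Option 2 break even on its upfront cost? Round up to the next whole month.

32 months

Option 1: monthly rate = 9.625%/12 = 0.0080208; payment = 67,000 × 0.0080208 / (1 − (1+0.0080208)^−48) = $1,687.25.
Option 2: monthly rate = 9.125%/12 = 0.0076042; payment = 67,000 × 0.0076042 / (1 − (1+0.0076042)^−48) = $1,671.28.
Monthly savings = $1,687.25 − $1,671.28 = $15.97.
Break-even = $500.00 / $15.97 = 31.31 → 32 months.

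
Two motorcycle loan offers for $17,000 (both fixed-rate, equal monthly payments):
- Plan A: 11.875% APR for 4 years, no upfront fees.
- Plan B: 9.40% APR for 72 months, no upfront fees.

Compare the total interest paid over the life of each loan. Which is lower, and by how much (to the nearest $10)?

Plan A: monthly rate = 11.875%/12 = 0.0098958; payment = 17,000 × 0.0098958 / (1 − (1+0.0098958)^−48) = $446.63.
Total interest on Plan A = 48 × $446.63 − $17,000 = $4,438.24.
Plan B: at 9.40% the monthly rate is 0.0078333, so the payment is 17,000 × 0.0078333 / (1 − 1.0078333^−72) = $309.82.
Total interest on Plan B = 72 × $309.82 − $17,000 = $5,307.04.
Plan A is lower by $868.80.

Plan A by $870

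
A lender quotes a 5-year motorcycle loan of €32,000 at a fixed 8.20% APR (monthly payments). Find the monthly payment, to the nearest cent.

At 8.20% the monthly rate is 0.0068333, so the payment is 32,000 × 0.0068333 / (1 − 1.0068333^−60) = €651.91.

€651.91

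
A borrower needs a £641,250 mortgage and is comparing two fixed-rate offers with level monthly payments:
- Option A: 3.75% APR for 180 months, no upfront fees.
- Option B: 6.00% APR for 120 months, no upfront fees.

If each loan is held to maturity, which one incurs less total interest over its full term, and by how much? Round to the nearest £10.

Option A: monthly rate = 3.75%/12 = 0.0031250; payment = 641,250 × 0.0031250 / (1 − (1+0.0031250)^−180) = £4,663.31.
Total interest on Option A = 180 × £4,663.31 − £641,250 = £198,145.80.
Option B: monthly rate = 6%/12 = 0.0050000; payment = 641,250 × 0.0050000 / (1 − (1+0.0050000)^−120) = £7,119.19.
Total interest on Option B = 120 × £7,119.19 − £641,250 = £213,052.80.
Option A is lower by £14,907.00.

Option A by £14,910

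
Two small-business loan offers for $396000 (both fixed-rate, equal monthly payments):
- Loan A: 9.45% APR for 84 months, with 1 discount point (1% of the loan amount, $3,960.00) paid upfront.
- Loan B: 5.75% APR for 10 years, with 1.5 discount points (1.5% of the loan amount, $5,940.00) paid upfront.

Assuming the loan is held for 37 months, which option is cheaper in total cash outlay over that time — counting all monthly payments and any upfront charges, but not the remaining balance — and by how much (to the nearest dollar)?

Loan B by $76,283

Loan A: at 9.45% the monthly rate is 0.0078750, so the payment is 396,000 × 0.0078750 / (1 − 1.0078750^−84) = $6,462.08.
Loan B: at 5.75% the monthly rate is 0.0047917, so the payment is 396,000 × 0.0047917 / (1 − 1.0047917^−120) = $4,346.86.
Over 37 months: Loan A costs 37 × $6,462.08 + $3,960.00 = $243,056.96; Loan B costs 37 × $4,346.86 + $5,940.00 = $166,773.82.
Loan B is cheaper by $243,056.96 − $166,773.82 = $76,283.14.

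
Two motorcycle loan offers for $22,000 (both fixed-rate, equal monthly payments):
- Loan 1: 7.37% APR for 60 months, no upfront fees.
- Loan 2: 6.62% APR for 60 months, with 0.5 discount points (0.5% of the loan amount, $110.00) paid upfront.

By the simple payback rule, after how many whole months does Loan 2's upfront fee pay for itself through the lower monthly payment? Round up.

Loan 1: at 7.37% the monthly rate is 0.0061417, so the payment is 22,000 × 0.0061417 / (1 − 1.0061417^−60) = $439.48.
Loan 2: monthly rate = 6.62%/12 = 0.0055167; payment = 22,000 × 0.0055167 / (1 − (1+0.0055167)^−60) = $431.69.
Monthly savings = $439.48 − $431.69 = $7.79.
Break-even = $110.00 / $7.79 = 14.12 → 15 months.

15 months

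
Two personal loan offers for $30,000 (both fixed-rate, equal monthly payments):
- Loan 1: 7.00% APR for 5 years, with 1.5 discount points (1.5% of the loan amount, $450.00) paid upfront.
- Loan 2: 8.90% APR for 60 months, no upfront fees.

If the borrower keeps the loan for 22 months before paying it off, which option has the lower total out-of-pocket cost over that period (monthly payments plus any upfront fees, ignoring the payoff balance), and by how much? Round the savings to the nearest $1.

Loan 1 by $150

Loan 1: monthly rate = 7%/12 = 0.0058333; payment = 30,000 × 0.0058333 / (1 − (1+0.0058333)^−60) = $594.04.
Loan 2: monthly rate = 8.9%/12 = 0.0074167; payment = 30,000 × 0.0074167 / (1 − (1+0.0074167)^−60) = $621.30.
Over 22 months: Loan 1 costs 22 × $594.04 + $450.00 = $13,518.88; Loan 2 costs 22 × $621.30 = $13,668.60.
Loan 1 is cheaper by $13,668.60 − $13,518.88 = $149.72.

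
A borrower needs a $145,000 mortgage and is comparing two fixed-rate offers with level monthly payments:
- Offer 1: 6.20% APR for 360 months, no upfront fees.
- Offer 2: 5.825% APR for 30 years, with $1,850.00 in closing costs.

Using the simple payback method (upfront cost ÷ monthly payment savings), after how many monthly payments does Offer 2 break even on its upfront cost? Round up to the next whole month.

53 months

Offer 1: monthly rate = 6.2%/12 = 0.0051667; payment = 145,000 × 0.0051667 / (1 − (1+0.0051667)^−360) = $888.08.
Offer 2: monthly rate = 5.825%/12 = 0.0048542; payment = 145,000 × 0.0048542 / (1 − (1+0.0048542)^−360) = $853.10.
Monthly savings = $888.08 − $853.10 = $34.98.
Break-even = $1,850.00 / $34.98 = 52.89 → 53 months.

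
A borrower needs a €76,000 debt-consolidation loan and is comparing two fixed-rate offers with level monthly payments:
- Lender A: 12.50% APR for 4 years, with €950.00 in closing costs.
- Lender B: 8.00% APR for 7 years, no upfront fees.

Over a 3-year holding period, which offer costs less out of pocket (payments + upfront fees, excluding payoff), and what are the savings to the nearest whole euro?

Lender A: monthly rate = 12.5%/12 = 0.0104167; payment = 76,000 × 0.0104167 / (1 − (1+0.0104167)^−48) = €2,020.08.
Lender B: at 8.00% the monthly rate is 0.0066667, so the payment is 76,000 × 0.0066667 / (1 − 1.0066667^−84) = €1,184.55.
Over 36 months: Lender A costs 36 × €2,020.08 + €950.00 = €73,672.88; Lender B costs 36 × €1,184.55 = €42,643.80.
Lender B is cheaper by €73,672.88 − €42,643.80 = €31,029.08.

Lender B by €31,029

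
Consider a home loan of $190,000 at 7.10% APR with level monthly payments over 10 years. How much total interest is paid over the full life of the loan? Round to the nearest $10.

At 7.10% the monthly rate is 0.0059167, so the payment is 190,000 × 0.0059167 / (1 − 1.0059167^−120) = $2,215.87.
Total paid = 120 × $2,215.87 = $265,904.40; interest = $265,904.40 − $190,000 = $75,904.40.

$75,900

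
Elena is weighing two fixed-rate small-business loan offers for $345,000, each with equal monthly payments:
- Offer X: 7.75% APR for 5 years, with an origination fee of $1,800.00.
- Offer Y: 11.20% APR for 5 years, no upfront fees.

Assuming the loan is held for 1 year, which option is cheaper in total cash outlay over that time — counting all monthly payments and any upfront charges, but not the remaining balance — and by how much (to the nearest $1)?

Offer X: monthly rate = 7.75%/12 = 0.0064583; payment = 345,000 × 0.0064583 / (1 − (1+0.0064583)^−60) = $6,954.15.
Offer Y: monthly rate = 11.2%/12 = 0.0093333; payment = 345,000 × 0.0093333 / (1 − (1+0.0093333)^−60) = $7,535.59.
Over 12 months: Offer X costs 12 × $6,954.15 + $1,800.00 = $85,249.80; Offer Y costs 12 × $7,535.59 = $90,427.08.
Offer X is cheaper by $90,427.08 − $85,249.80 = $5,177.28.

Offer X by $5,177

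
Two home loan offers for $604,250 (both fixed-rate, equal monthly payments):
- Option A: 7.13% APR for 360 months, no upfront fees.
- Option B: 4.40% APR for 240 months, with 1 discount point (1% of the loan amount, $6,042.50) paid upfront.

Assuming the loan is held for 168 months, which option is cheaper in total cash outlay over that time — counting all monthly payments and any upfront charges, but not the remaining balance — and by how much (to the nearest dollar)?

Option B by $41,458

Option A: at 7.13% the monthly rate is 0.0059417, so the payment is 604,250 × 0.0059417 / (1 − 1.0059417^−360) = $4,072.98.
Option B: at 4.40% the monthly rate is 0.0036667, so the payment is 604,250 × 0.0036667 / (1 − 1.0036667^−240) = $3,790.24.
Over 168 months: Option A costs 168 × $4,072.98 = $684,260.64; Option B costs 168 × $3,790.24 + $6,042.50 = $642,802.82.
Option B is cheaper by $684,260.64 − $642,802.82 = $41,457.82.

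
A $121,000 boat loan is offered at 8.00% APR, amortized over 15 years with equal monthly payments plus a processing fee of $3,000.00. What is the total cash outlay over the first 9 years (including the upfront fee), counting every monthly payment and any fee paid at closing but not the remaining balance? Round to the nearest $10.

$127,880

At 8.00% the monthly rate is 0.0066667, so the payment is 121,000 × 0.0066667 / (1 − 1.0066667^−180) = $1,156.34.
Total outlay = 108 × $1,156.34 + $3,000.00 = $127,884.72.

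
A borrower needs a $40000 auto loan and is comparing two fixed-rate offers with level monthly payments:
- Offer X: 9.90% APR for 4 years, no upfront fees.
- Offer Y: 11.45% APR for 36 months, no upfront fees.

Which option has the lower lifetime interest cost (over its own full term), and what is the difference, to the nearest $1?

Offer Y by $1,153

Offer X: monthly rate = 9.9%/12 = 0.0082500; payment = 40,000 × 0.0082500 / (1 − (1+0.0082500)^−48) = $1,012.58.
Total interest on Offer X = 48 × $1,012.58 − $40,000 = $8,603.84.
Offer Y: monthly rate = 11.45%/12 = 0.0095417; payment = 40,000 × 0.0095417 / (1 − (1+0.0095417)^−36) = $1,318.09.
Total interest on Offer Y = 36 × $1,318.09 − $40,000 = $7,451.24.
Offer Y is lower by $1,152.60.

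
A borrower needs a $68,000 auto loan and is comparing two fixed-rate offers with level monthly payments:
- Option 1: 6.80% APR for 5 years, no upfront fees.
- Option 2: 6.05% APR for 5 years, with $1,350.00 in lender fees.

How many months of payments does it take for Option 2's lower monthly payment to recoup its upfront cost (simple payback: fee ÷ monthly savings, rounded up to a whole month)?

Option 1: at 6.80% the monthly rate is 0.0056667, so the payment is 68,000 × 0.0056667 / (1 − 1.0056667^−60) = $1,340.07.
Option 2: monthly rate = 6.05%/12 = 0.0050417; payment = 68,000 × 0.0050417 / (1 − (1+0.0050417)^−60) = $1,316.21.
Monthly savings = $1,340.07 − $1,316.21 = $23.86.
Break-even = $1,350.00 / $23.86 = 56.58 → 57 months.

57 months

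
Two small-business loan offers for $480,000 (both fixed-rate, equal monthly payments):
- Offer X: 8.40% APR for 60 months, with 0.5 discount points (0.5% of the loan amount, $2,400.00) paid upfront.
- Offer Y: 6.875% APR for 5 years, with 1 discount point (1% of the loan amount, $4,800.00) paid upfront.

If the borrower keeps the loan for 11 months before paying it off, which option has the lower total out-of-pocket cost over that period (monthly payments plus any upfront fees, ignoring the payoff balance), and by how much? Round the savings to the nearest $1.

Offer Y by $1,434

Offer X: monthly rate = 8.4%/12 = 0.0070000; payment = 480,000 × 0.0070000 / (1 − (1+0.0070000)^−60) = $9,824.82.
Offer Y: at 6.875% the monthly rate is 0.0057292, so the payment is 480,000 × 0.0057292 / (1 − 1.0057292^−60) = $9,476.29.
Over 11 months: Offer X costs 11 × $9,824.82 + $2,400.00 = $110,473.02; Offer Y costs 11 × $9,476.29 + $4,800.00 = $109,039.19.
Offer Y is cheaper by $110,473.02 − $109,039.19 = $1,433.83.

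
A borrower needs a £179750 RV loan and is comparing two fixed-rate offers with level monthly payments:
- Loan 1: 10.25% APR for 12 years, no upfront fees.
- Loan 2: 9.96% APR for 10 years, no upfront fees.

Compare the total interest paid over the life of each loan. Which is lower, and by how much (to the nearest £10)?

Loan 2 by £28,510

Loan 1: at 10.25% the monthly rate is 0.0085417, so the payment is 179,750 × 0.0085417 / (1 − 1.0085417^−144) = £2,174.19.
Total interest on Loan 1 = 144 × £2,174.19 − £179,750 = £133,333.36.
Loan 2: at 9.96% the monthly rate is 0.0083000, so the payment is 179,750 × 0.0083000 / (1 − 1.0083000^−120) = £2,371.43.
Total interest on Loan 2 = 120 × £2,371.43 − £179,750 = £104,821.60.
Loan 2 is lower by £28,511.76.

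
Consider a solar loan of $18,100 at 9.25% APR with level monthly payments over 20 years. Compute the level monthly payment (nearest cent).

$165.77

At 9.25% the monthly rate is 0.0077083, so the payment is 18,100 × 0.0077083 / (1 − 1.0077083^−240) = $165.77.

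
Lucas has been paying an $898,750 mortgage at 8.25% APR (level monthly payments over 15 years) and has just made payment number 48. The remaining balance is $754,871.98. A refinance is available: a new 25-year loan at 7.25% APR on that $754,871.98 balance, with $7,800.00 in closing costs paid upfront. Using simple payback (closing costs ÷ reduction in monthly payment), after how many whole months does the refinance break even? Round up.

Current payment = 898,750 × 8.25%/12 / (1 − (1+0.0068750)^−180) = $8,719.14.
Refinanced payment = 754,871.98 × 0.0060417 / (1 − (1+0.0060417)^−300) = $5,456.27.
Monthly savings = $8,719.14 − $5,456.27 = $3,262.87.
Break-even = $7,800.00 / $3,262.87 = 2.39 → 3 months.

3 months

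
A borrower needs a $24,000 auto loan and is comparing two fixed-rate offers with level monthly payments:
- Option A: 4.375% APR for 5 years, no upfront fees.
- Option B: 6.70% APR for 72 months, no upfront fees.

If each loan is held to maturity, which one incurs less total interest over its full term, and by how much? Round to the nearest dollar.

Option A by $2,448

Option A: at 4.375% the monthly rate is 0.0036458, so the payment is 24,000 × 0.0036458 / (1 − 1.0036458^−60) = $446.07.
Total interest on Option A = 60 × $446.07 − $24,000 = $2,764.20.
Option B: monthly rate = 6.7%/12 = 0.0055833; payment = 24,000 × 0.0055833 / (1 − (1+0.0055833)^−72) = $405.73.
Total interest on Option B = 72 × $405.73 − $24,000 = $5,212.56.
Option A is lower by $2,448.36.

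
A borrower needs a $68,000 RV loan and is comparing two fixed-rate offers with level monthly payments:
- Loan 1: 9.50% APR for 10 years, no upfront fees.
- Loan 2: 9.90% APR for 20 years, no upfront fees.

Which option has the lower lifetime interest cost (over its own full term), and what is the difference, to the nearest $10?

Loan 1: monthly rate = 9.5%/12 = 0.0079167; payment = 68,000 × 0.0079167 / (1 − (1+0.0079167)^−120) = $879.90.
Total interest on Loan 1 = 120 × $879.90 − $68,000 = $37,588.00.
Loan 2: monthly rate = 9.9%/12 = 0.0082500; payment = 68,000 × 0.0082500 / (1 − (1+0.0082500)^−240) = $651.72.
Total interest on Loan 2 = 240 × $651.72 − $68,000 = $88,412.80.
Loan 1 is lower by $50,824.80.

Loan 1 by $50,820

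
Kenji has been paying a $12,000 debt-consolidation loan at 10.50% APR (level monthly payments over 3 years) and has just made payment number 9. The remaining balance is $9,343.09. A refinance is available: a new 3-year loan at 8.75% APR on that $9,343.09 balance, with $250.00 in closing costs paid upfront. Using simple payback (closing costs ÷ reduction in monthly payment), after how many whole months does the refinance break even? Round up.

3 months

Current payment = 12,000 × 10.5%/12 / (1 − (1+0.0087500)^−36) = $390.03.
Refinanced payment = 9,343.09 × 0.0072917 / (1 − (1+0.0072917)^−36) = $296.02.
Monthly savings = $390.03 − $296.02 = $94.01.
Break-even = $250.00 / $94.01 = 2.66 → 3 months.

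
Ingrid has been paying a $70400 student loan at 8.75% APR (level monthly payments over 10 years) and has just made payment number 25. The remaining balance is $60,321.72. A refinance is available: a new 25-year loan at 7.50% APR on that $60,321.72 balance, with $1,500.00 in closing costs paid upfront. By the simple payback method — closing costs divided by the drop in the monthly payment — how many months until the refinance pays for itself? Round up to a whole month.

Current payment = 70,400 × 8.75%/12 / (1 − (1+0.0072917)^−120) = $882.30.
Refinanced payment = 60,321.72 × 0.0062500 / (1 − (1+0.0062500)^−300) = $445.77.
Monthly savings = $882.30 − $445.77 = $436.53.
Break-even = $1,500.00 / $436.53 = 3.44 → 4 months.

4 months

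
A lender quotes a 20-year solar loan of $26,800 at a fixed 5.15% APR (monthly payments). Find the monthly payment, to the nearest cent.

At 5.15% the monthly rate is 0.0042917, so the payment is 26,800 × 0.0042917 / (1 − 1.0042917^−240) = $179.10.

$179.10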